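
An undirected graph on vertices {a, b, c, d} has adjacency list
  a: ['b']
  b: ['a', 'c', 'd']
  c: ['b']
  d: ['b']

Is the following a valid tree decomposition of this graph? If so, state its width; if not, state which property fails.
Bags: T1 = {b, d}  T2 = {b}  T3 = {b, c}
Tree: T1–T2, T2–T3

No — vertex a appears in no bag.

A tree decomposition must satisfy three properties: every vertex lies in some bag; for every edge, both endpoints lie together in some bag; and for every vertex, the bags containing it form a connected subtree. Here vertex a appears in no bag, so the decomposition is invalid.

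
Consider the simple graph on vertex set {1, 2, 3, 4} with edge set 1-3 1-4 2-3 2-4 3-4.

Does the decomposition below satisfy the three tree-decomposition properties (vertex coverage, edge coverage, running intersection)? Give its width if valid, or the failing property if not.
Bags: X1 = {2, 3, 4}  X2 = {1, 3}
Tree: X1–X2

No — edge (4,1) lies in no bag.

A tree decomposition must satisfy three properties: every vertex lies in some bag; for every edge, both endpoints lie together in some bag; and for every vertex, the bags containing it form a connected subtree. Here edge (4,1) lies in no bag, so the decomposition is invalid.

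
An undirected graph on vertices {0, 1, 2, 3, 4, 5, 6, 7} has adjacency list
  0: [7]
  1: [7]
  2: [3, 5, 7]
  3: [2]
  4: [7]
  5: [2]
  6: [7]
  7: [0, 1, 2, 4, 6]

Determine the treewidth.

A width-1 tree decomposition is:
Bags: B1 = {4, 7}  B2 = {6, 7}  B3 = {2, 7}  B4 = {0, 7}  B5 = {2, 5}  B6 = {2, 3}  B7 = {1, 7}
Tree: B1–B2, B2–B3, B3–B4, B3–B5, B5–B6, B2–B7
Each bag holds 2 vertices, so the decomposition has width 1, which upper-bounds the treewidth. Any graph with an edge has treewidth ≥ 1, and G has the edge 4–7. Hence tw(G) = 1 exactly.

1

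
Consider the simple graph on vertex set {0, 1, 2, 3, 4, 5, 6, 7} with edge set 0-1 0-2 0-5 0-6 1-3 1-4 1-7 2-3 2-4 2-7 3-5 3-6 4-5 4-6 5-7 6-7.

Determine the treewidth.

4

A width-4 tree decomposition is:
Bags: B1 = {1, 2, 4, 5, 6}  B2 = {1, 2, 5, 6, 7}  B3 = {1, 2, 3, 5, 6}  B4 = {0, 1, 2, 5, 6}
Tree: B1–B2, B2–B3, B3–B4
The largest bag has 5 vertices, giving width 4; this decomposition certifies tw(G) ≤ 4. For the lower bound: the 5 vertex sets {4,5}, {2,7}, {3,6}, {1}, {0} are disjoint, each induces a connected subgraph, and every pair is joined by at least one edge of G. Contracting each set to a single vertex therefore yields K_{5} as a minor, and since treewidth is minor-monotone, tw(G) ≥ tw(K_{5}) = 4. Combining the bounds, tw(G) = 4.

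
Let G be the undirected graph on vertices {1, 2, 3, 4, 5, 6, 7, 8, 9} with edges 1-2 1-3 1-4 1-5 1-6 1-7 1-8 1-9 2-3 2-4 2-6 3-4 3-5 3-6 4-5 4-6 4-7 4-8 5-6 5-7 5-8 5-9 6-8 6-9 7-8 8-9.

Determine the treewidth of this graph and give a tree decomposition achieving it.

The largest bag has 5 vertices, giving width 4; this decomposition certifies tw(G) ≤ 4. For the lower bound, the 5 vertices {1, 5, 6, 8, 9} are pairwise adjacent, and any tree decomposition puts a clique entirely inside one bag — forcing width ≥ 4. Hence tw(G) = 4 exactly.

Treewidth 4.
One optimal decomposition is:
Bags: B1 = {1, 4, 5, 7, 8}  B2 = {1, 4, 5, 6, 8}  B3 = {1, 5, 6, 8, 9}  B4 = {1, 3, 4, 5, 6}  B5 = {1, 2, 3, 4, 6}
Tree: B1–B2, B2–B3, B2–B4, B4–B5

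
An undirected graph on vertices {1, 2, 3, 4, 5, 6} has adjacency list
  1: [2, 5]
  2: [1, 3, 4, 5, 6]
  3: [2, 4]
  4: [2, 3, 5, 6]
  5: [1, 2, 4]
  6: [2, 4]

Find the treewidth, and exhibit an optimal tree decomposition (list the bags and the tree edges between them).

Each bag holds 3 vertices, so the decomposition has width 2, which upper-bounds the treewidth. For the lower bound, the 3 vertices {1, 2, 5} are pairwise adjacent, and any tree decomposition puts a clique entirely inside one bag — forcing width ≥ 2. The upper and lower bounds meet at 2, so that is the treewidth.

Treewidth 2.
One optimal decomposition is:
Bags: B1 = {2, 4, 5}  B2 = {2, 3, 4}  B3 = {2, 4, 6}  B4 = {1, 2, 5}
Tree: B1–B2, B2–B3, B1–B4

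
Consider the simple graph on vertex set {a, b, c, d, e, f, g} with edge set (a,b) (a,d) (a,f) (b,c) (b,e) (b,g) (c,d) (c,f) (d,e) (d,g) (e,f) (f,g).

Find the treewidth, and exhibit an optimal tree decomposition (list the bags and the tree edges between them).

The largest bag has 4 vertices, giving width 3; this decomposition certifies tw(G) ≤ 3. For the lower bound: the 4 vertex sets {a,f}, {b,e}, {d}, {g} are disjoint, each induces a connected subgraph, and every pair is joined by at least one edge of G. Contracting each set to a single vertex therefore yields K_{4} as a minor, and since treewidth is minor-monotone, tw(G) ≥ tw(K_{4}) = 3. Hence tw(G) = 3 exactly.

Treewidth 3.
Bags: B1 = {a, b, d, f}  B2 = {b, d, e, f}  B3 = {b, d, f, g}  B4 = {b, c, d, f}
Tree: B1–B2, B2–B3, B3–B4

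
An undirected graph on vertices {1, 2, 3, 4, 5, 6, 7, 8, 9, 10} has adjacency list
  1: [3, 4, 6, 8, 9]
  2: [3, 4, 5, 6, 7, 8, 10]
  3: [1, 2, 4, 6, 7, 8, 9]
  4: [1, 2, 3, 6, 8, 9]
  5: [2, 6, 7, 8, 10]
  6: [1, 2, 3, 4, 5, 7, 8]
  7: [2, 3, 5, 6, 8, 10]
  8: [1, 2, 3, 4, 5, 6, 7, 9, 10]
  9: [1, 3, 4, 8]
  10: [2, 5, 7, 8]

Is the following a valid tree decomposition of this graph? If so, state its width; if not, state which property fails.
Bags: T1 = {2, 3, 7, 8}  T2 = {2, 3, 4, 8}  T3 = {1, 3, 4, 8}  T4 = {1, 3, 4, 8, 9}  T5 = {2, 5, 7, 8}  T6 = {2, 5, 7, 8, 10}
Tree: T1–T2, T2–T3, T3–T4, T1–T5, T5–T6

A tree decomposition must satisfy three properties: every vertex lies in some bag; for every edge, both endpoints lie together in some bag; and for every vertex, the bags containing it form a connected subtree. Here vertex 6 appears in no bag, so the decomposition is invalid.

No — vertex 6 appears in no bag.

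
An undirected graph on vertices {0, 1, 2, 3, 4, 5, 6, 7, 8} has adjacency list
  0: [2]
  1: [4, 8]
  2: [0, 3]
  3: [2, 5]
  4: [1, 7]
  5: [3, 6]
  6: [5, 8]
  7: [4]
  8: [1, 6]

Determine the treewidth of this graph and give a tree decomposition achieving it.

The largest bag has 2 vertices, giving width 1; this decomposition certifies tw(G) ≤ 1. G has an edge, so its treewidth is at least 1. Therefore the treewidth is 1.

Treewidth 1.
One such decomposition:
Bags: B1 = {0, 2}  B2 = {2, 3}  B3 = {3, 5}  B4 = {5, 6}  B5 = {6, 8}  B6 = {1, 8}  B7 = {1, 4}  B8 = {4, 7}
Tree: B1–B2, B2–B3, B3–B4, B4–B5, B5–B6, B6–B7, B7–B8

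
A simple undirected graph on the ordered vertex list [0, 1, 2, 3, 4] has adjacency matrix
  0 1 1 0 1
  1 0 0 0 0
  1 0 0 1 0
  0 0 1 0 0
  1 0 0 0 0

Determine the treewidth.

A width-1 tree decomposition is:
Bags: B1 = {0, 4}  B2 = {0, 2}  B3 = {0, 1}  B4 = {2, 3}
Tree: B1–B2, B1–B3, B2–B4
Each bag holds 2 vertices, so the decomposition has width 1, which upper-bounds the treewidth. G has an edge, so its treewidth is at least 1. The upper and lower bounds meet at 1, so that is the treewidth.

1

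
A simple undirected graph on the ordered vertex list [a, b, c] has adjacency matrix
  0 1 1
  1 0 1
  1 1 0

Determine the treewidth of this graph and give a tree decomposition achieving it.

Treewidth 2.
Bags: B1 = {a, b, c}
Tree: (single bag)

With just one bag of size 3, the width is 3 − 1 = 2, so tw(G) ≤ 2. For the lower bound, the 3 vertices {a, b, c} are pairwise adjacent, and any tree decomposition puts a clique entirely inside one bag — forcing width ≥ 2. Therefore the treewidth is 2.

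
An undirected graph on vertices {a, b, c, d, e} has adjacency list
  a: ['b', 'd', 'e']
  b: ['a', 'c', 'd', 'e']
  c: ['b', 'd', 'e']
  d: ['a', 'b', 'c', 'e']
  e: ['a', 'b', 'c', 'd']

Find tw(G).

A width-3 tree decomposition is:
Bags: B1 = {b, c, d, e}  B2 = {a, b, d, e}
Tree: B1–B2
Each bag holds 4 vertices, so the decomposition has width 3, which upper-bounds the treewidth. Conversely, {b, c, d, e} is a clique of size 4, and the vertices of any clique must share a bag in every tree decomposition; so some bag has ≥ 4 vertices and tw(G) ≥ 3. The upper and lower bounds meet at 3, so that is the treewidth.

3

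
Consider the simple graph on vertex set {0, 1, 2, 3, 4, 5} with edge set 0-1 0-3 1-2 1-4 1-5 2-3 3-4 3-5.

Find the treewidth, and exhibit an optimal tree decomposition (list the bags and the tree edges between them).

The largest bag has 3 vertices, giving width 2; this decomposition certifies tw(G) ≤ 2. For the lower bound, G contains the cycle 2–1–4–3–2, so G is not a forest; only forests have treewidth ≤ 1, hence tw(G) ≥ 2. Therefore the treewidth is 2.

Treewidth 2.
One such decomposition:
Bags: B1 = {1, 2, 3}  B2 = {1, 3, 4}  B3 = {1, 3, 5}  B4 = {0, 1, 3}
Tree: B1–B2, B2–B3, B3–B4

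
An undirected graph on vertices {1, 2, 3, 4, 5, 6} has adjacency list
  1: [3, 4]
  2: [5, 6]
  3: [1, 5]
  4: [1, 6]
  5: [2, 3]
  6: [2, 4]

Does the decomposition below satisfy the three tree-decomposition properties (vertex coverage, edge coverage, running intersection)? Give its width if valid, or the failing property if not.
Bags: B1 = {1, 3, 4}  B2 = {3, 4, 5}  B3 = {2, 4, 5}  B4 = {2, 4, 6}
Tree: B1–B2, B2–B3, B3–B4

Yes; width 2.

Checking the three conditions: (i) the bags cover all of {1, 2, 3, 4, 5, 6}; (ii) for each edge, some bag contains both endpoints; (iii) the bags containing any fixed vertex form a subtree. All hold, so the decomposition is valid with width 3 − 1 = 2.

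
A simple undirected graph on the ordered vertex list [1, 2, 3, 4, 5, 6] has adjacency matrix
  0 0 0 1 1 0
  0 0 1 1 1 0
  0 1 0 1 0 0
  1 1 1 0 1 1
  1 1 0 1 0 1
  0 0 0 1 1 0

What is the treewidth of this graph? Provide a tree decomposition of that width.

The largest bag has 3 vertices, giving width 2; this decomposition certifies tw(G) ≤ 2. Conversely, {2, 3, 4} is a clique of size 3, and the vertices of any clique must share a bag in every tree decomposition; so some bag has ≥ 3 vertices and tw(G) ≥ 2. The upper and lower bounds meet at 2, so that is the treewidth.

Treewidth 2.
One optimal decomposition is:
Bags: B1 = {4, 5, 6}  B2 = {2, 4, 5}  B3 = {2, 3, 4}  B4 = {1, 4, 5}
Tree: B1–B2, B2–B3, B2–B4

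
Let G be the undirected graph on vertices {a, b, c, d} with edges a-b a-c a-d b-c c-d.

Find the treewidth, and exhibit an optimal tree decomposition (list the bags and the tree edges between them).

Treewidth 2.
One optimal decomposition is:
Bags: B1 = {a, c, d}  B2 = {a, b, c}
Tree: B1–B2

The largest bag has 3 vertices, giving width 2; this decomposition certifies tw(G) ≤ 2. On the other hand G contains the 3-clique {a, c, d}. A clique must lie in a single bag of any decomposition, so no decomposition can have width below 2. Hence tw(G) = 2 exactly.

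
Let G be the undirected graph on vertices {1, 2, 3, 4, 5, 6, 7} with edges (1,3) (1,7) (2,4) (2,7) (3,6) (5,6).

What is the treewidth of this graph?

A width-1 tree decomposition is:
Bags: B1 = {5, 6}  B2 = {3, 6}  B3 = {1, 3}  B4 = {1, 7}  B5 = {2, 7}  B6 = {2, 4}
Tree: B1–B2, B2–B3, B3–B4, B4–B5, B5–B6
Every bag has size at most 2, so the width is 2 − 1 = 1 and tw(G) ≤ 1. G has an edge, so its treewidth is at least 1. Combining the bounds, tw(G) = 1.

1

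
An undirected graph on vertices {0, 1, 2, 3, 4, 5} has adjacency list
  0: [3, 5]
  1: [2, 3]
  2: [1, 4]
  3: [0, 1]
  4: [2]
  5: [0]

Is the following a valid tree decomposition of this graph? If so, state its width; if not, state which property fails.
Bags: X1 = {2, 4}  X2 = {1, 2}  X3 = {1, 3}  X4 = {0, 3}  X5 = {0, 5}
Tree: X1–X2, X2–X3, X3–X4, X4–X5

Checking the three conditions: (i) the bags cover all of {0, 1, 2, 3, 4, 5}; (ii) for each edge, some bag contains both endpoints; (iii) the bags containing any fixed vertex form a subtree. All hold, so the decomposition is valid with width 2 − 1 = 1.

Yes; width 1.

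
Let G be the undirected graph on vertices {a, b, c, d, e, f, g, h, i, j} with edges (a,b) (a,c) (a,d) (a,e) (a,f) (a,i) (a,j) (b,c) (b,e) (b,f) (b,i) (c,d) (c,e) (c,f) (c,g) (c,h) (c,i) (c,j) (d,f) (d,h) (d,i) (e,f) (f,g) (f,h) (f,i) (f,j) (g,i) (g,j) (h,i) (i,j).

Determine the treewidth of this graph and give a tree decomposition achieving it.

Treewidth 4.
One optimal decomposition is:
Bags: B1 = {a, c, d, f, i}  B2 = {a, c, f, i, j}  B3 = {a, b, c, f, i}  B4 = {c, d, f, h, i}  B5 = {c, f, g, i, j}  B6 = {a, b, c, e, f}
Tree: B1–B2, B2–B3, B1–B4, B2–B5, B3–B6

The largest bag has 5 vertices, giving width 4; this decomposition certifies tw(G) ≤ 4. On the other hand G contains the 5-clique {a, b, c, e, f}. A clique must lie in a single bag of any decomposition, so no decomposition can have width below 4. Hence tw(G) = 4 exactly.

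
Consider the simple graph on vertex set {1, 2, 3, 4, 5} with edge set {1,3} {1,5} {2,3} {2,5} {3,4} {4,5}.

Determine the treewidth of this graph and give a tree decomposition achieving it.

Every bag has size at most 3, so the width is 3 − 1 = 2 and tw(G) ≤ 2. Since 1–5–4–3–1 is a cycle in G, G is not acyclic. Forests are exactly the graphs of treewidth ≤ 1, so tw(G) ≥ 2. Hence tw(G) = 2 exactly.

Treewidth 2.
Bags: B1 = {1, 3, 5}  B2 = {3, 4, 5}  B3 = {2, 3, 5}
Tree: B1–B2, B2–B3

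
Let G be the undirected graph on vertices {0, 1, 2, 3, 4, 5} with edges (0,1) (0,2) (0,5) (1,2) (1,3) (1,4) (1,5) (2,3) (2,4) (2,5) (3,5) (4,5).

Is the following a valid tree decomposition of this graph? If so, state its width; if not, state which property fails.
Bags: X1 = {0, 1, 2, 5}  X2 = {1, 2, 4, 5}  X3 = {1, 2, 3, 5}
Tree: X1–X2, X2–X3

Yes; width 3.

Checking the three conditions: (i) the bags cover all of {0, 1, 2, 3, 4, 5}; (ii) for each edge, some bag contains both endpoints; (iii) the bags containing any fixed vertex form a subtree. All hold, so the decomposition is valid with width 4 − 1 = 3.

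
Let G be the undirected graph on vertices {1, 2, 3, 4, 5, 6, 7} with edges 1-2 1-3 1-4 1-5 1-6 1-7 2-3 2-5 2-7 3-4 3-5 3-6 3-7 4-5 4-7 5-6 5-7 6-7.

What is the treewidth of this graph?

A width-4 tree decomposition is:
Bags: B1 = {1, 3, 5, 6, 7}  B2 = {1, 2, 3, 5, 7}  B3 = {1, 3, 4, 5, 7}
Tree: B1–B2, B2–B3
The largest bag has 5 vertices, giving width 4; this decomposition certifies tw(G) ≤ 4. Conversely, {1, 2, 3, 5, 7} is a clique of size 5, and the vertices of any clique must share a bag in every tree decomposition; so some bag has ≥ 5 vertices and tw(G) ≥ 4. Therefore the treewidth is 4.

4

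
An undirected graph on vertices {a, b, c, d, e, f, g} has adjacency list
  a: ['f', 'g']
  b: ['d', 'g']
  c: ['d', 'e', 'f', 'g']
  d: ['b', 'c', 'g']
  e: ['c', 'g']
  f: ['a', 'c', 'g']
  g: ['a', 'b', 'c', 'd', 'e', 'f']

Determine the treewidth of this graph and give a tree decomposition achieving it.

Treewidth 2.
One such decomposition:
Bags: B1 = {b, d, g}  B2 = {c, d, g}  B3 = {c, f, g}  B4 = {c, e, g}  B5 = {a, f, g}
Tree: B1–B2, B2–B3, B3–B4, B3–B5

Each bag holds 3 vertices, so the decomposition has width 2, which upper-bounds the treewidth. Conversely, {c, d, g} is a clique of size 3, and the vertices of any clique must share a bag in every tree decomposition; so some bag has ≥ 3 vertices and tw(G) ≥ 2. Combining the bounds, tw(G) = 2.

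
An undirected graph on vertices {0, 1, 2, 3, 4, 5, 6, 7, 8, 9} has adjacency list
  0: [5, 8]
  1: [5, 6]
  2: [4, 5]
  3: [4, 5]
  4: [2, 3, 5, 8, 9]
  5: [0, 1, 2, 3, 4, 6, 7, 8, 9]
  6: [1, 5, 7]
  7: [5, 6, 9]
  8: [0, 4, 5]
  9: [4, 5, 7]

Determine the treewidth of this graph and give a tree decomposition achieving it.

Treewidth 2.
One such decomposition:
Bags: B1 = {4, 5, 9}  B2 = {2, 4, 5}  B3 = {4, 5, 8}  B4 = {5, 7, 9}  B5 = {0, 5, 8}  B6 = {5, 6, 7}  B7 = {1, 5, 6}  B8 = {3, 4, 5}
Tree: B1–B2, B2–B3, B1–B4, B3–B5, B4–B6, B6–B7, B2–B8

The largest bag has 3 vertices, giving width 2; this decomposition certifies tw(G) ≤ 2. Conversely, {0, 5, 8} is a clique of size 3, and the vertices of any clique must share a bag in every tree decomposition; so some bag has ≥ 3 vertices and tw(G) ≥ 2. Combining the bounds, tw(G) = 2.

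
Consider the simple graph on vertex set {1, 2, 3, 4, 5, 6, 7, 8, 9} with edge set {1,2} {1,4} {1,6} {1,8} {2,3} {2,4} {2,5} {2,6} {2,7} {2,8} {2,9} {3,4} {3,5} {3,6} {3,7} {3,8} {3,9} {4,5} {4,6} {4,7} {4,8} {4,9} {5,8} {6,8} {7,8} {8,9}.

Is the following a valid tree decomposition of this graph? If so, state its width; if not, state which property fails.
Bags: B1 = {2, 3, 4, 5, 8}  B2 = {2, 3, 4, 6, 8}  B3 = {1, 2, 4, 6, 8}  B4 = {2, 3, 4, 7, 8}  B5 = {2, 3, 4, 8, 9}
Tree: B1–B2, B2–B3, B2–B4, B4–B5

Every vertex of G appears in some bag (union = {1, 2, 3, 4, 5, 6, 7, 8, 9}); every edge is covered by a bag; and for each vertex v the set of bags containing v is connected in the bag tree. The decomposition is therefore valid. The largest bag has 5 vertices, so the width is 4.

Yes; width 4.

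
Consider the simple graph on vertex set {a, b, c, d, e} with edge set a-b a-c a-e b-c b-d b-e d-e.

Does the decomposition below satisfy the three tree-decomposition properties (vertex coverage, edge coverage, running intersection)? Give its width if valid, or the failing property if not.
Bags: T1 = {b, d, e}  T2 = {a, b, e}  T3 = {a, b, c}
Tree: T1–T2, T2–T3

Yes; width 2.

Checking the three conditions: (i) the bags cover all of {a, b, c, d, e}; (ii) for each edge, some bag contains both endpoints; (iii) the bags containing any fixed vertex form a subtree. All hold, so the decomposition is valid with width 3 − 1 = 2.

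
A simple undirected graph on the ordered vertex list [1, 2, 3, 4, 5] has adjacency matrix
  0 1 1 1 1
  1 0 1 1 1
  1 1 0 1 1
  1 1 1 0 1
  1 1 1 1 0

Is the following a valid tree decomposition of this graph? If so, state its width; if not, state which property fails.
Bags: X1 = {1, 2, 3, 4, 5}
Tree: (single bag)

Checking the three conditions: (i) the bags cover all of {1, 2, 3, 4, 5}; (ii) for each edge, some bag contains both endpoints; (iii) the bags containing any fixed vertex form a subtree. All hold, so the decomposition is valid with width 5 − 1 = 4.

Yes; width 4.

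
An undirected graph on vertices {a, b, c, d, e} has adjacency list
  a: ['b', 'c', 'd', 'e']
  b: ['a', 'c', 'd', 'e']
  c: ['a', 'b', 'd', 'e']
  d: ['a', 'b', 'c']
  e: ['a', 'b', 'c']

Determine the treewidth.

3

A width-3 tree decomposition is:
Bags: B1 = {a, b, c, e}  B2 = {a, b, c, d}
Tree: B1–B2
Each bag holds 4 vertices, so the decomposition has width 3, which upper-bounds the treewidth. On the other hand G contains the 4-clique {a, b, c, d}. A clique must lie in a single bag of any decomposition, so no decomposition can have width below 3. Therefore the treewidth is 3.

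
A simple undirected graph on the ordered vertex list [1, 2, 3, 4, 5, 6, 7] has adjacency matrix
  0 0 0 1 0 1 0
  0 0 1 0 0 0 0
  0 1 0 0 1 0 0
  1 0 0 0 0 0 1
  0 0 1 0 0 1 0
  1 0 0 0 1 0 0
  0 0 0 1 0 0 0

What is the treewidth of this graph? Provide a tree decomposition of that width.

Treewidth 1.
One such decomposition:
Bags: B1 = {2, 3}  B2 = {3, 5}  B3 = {5, 6}  B4 = {1, 6}  B5 = {1, 4}  B6 = {4, 7}
Tree: B1–B2, B2–B3, B3–B4, B4–B5, B5–B6

Every bag has size at most 2, so the width is 2 − 1 = 1 and tw(G) ≤ 1. Any graph with an edge has treewidth ≥ 1, and G has the edge 2–3. Therefore the treewidth is 1.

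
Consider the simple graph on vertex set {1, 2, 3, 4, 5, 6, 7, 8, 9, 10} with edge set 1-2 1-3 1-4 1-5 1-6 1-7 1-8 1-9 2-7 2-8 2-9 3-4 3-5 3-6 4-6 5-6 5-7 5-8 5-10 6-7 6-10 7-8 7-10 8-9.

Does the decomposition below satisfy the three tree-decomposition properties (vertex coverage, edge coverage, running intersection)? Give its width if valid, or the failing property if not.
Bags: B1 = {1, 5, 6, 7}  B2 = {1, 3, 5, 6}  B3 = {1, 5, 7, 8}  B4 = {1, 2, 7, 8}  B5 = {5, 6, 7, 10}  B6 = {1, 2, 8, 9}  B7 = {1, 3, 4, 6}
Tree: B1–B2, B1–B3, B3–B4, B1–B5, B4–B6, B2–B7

Yes; width 3.

Vertex coverage: the bags together contain {1, 2, 3, 4, 5, 6, 7, 8, 9, 10}, the full vertex set. Edge coverage: each edge of G has both endpoints in at least one bag. Running intersection: for every vertex, the bags containing it form a connected subtree. All three properties hold, so this is a valid tree decomposition of width max|bag| − 1 = 3, and hence tw(G) ≤ 3.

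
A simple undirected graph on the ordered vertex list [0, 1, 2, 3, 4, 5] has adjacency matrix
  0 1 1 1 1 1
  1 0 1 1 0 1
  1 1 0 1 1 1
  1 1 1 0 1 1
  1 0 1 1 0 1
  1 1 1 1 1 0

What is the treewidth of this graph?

A width-4 tree decomposition is:
Bags: B1 = {0, 2, 3, 4, 5}  B2 = {0, 1, 2, 3, 5}
Tree: B1–B2
Every bag has size at most 5, so the width is 5 − 1 = 4 and tw(G) ≤ 4. On the other hand G contains the 5-clique {0, 1, 2, 3, 5}. A clique must lie in a single bag of any decomposition, so no decomposition can have width below 4. Therefore the treewidth is 4.

4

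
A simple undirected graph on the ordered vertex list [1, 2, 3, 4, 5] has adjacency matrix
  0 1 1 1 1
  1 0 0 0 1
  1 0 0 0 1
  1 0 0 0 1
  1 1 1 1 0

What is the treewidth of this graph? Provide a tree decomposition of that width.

Each bag holds 3 vertices, so the decomposition has width 2, which upper-bounds the treewidth. For the lower bound, the 3 vertices {1, 2, 5} are pairwise adjacent, and any tree decomposition puts a clique entirely inside one bag — forcing width ≥ 2. Combining the bounds, tw(G) = 2.

Treewidth 2.
One such decomposition:
Bags: B1 = {1, 4, 5}  B2 = {1, 2, 5}  B3 = {1, 3, 5}
Tree: B1–B2, B2–B3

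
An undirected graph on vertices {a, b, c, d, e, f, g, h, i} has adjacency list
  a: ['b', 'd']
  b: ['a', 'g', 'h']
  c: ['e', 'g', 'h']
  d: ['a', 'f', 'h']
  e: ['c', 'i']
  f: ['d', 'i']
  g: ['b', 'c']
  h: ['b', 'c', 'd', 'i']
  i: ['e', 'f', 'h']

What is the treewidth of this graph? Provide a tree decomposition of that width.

Treewidth 3.
One optimal decomposition is:
Bags: B1 = {c, e, g, i}  B2 = {c, g, h, i}  B3 = {b, g, h, i}  B4 = {b, f, h, i}  B5 = {b, d, f, h}  B6 = {a, b, d, f}
Tree: B1–B2, B2–B3, B3–B4, B4–B5, B5–B6

The largest bag has 4 vertices, giving width 3; this decomposition certifies tw(G) ≤ 3. For the lower bound: the 4 vertex sets {c,e,g}, {i}, {h}, {a,b,d,f} are disjoint, each induces a connected subgraph, and every pair is joined by at least one edge of G. Contracting each set to a single vertex therefore yields K_{4} as a minor, and since treewidth is minor-monotone, tw(G) ≥ tw(K_{4}) = 3. Combining the bounds, tw(G) = 3.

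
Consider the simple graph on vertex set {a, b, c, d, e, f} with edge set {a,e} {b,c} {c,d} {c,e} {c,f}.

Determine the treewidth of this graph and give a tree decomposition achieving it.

Each bag holds 2 vertices, so the decomposition has width 1, which upper-bounds the treewidth. Any graph with an edge has treewidth ≥ 1, and G has the edge c–b. Combining the bounds, tw(G) = 1.

Treewidth 1.
Bags: B1 = {b, c}  B2 = {c, f}  B3 = {c, e}  B4 = {a, e}  B5 = {c, d}
Tree: B1–B2, B1–B3, B3–B4, B1–B5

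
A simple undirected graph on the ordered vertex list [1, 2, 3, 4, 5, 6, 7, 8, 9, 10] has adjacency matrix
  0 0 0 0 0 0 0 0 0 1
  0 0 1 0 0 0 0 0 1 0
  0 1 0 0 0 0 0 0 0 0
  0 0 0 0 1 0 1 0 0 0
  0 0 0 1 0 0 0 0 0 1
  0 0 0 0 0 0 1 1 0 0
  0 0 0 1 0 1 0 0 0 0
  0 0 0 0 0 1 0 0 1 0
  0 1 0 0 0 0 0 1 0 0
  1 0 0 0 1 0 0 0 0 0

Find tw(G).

1

A width-1 tree decomposition is:
Bags: B1 = {2, 3}  B2 = {2, 9}  B3 = {8, 9}  B4 = {6, 8}  B5 = {6, 7}  B6 = {4, 7}  B7 = {4, 5}  B8 = {5, 10}  B9 = {1, 10}
Tree: B1–B2, B2–B3, B3–B4, B4–B5, B5–B6, B6–B7, B7–B8, B8–B9
The largest bag has 2 vertices, giving width 1; this decomposition certifies tw(G) ≤ 1. G has an edge, so its treewidth is at least 1. Hence tw(G) = 1 exactly.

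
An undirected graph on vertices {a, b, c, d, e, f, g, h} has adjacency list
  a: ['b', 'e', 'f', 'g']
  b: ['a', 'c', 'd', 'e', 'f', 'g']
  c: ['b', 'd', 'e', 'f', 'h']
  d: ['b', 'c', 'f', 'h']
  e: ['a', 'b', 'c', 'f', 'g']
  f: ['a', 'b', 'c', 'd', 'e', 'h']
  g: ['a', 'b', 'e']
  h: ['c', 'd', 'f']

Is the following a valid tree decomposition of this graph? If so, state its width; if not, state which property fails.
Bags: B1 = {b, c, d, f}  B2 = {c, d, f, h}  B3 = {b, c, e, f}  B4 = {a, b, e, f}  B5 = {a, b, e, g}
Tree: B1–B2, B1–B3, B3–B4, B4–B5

Every vertex of G appears in some bag (union = {a, b, c, d, e, f, g, h}); every edge is covered by a bag; and for each vertex v the set of bags containing v is connected in the bag tree. The decomposition is therefore valid. The largest bag has 4 vertices, so the width is 3.

Yes; width 3.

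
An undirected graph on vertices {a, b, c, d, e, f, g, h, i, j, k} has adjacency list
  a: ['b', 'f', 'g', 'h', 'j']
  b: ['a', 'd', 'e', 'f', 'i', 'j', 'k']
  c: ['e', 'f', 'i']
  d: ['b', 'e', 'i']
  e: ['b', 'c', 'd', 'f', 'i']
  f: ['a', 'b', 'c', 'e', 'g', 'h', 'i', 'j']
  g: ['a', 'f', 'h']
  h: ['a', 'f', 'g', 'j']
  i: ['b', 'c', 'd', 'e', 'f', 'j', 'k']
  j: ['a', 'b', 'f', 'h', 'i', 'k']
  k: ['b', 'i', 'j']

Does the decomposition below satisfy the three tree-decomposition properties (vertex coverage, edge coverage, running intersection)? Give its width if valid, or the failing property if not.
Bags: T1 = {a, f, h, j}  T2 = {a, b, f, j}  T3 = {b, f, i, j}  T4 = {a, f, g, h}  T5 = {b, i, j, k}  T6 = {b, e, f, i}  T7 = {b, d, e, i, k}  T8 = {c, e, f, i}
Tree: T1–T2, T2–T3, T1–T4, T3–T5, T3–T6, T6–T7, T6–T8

No — bags containing vertex k are not connected in the tree.

A tree decomposition must satisfy three properties: every vertex lies in some bag; for every edge, both endpoints lie together in some bag; and for every vertex, the bags containing it form a connected subtree. Here bags containing vertex k are not connected in the tree, so the decomposition is invalid.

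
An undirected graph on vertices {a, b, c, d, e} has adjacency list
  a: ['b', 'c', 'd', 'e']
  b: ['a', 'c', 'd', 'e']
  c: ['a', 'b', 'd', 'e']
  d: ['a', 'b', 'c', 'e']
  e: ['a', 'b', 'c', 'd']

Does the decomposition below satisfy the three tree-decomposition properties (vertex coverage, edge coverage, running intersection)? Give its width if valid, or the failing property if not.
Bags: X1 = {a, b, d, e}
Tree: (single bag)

No — vertex c appears in no bag.

A tree decomposition must satisfy three properties: every vertex lies in some bag; for every edge, both endpoints lie together in some bag; and for every vertex, the bags containing it form a connected subtree. Here vertex c appears in no bag, so the decomposition is invalid.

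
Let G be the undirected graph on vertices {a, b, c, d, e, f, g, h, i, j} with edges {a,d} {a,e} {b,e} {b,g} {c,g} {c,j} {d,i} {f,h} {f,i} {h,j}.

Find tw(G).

2

A width-2 tree decomposition is:
Bags: B1 = {b, e, g}  B2 = {c, e, g}  B3 = {c, e, j}  B4 = {e, h, j}  B5 = {e, f, h}  B6 = {e, f, i}  B7 = {d, e, i}  B8 = {a, d, e}
Tree: B1–B2, B2–B3, B3–B4, B4–B5, B5–B6, B6–B7, B7–B8
Every bag has size at most 3, so the width is 3 − 1 = 2 and tw(G) ≤ 2. For the lower bound, G contains the cycle e–b–g–c–j–h–f–i–d–a–e, so G is not a forest; only forests have treewidth ≤ 1, hence tw(G) ≥ 2. Combining the bounds, tw(G) = 2.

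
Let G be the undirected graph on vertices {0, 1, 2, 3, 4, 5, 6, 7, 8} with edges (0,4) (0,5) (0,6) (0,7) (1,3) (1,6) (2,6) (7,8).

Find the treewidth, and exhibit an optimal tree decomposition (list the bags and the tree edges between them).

Each bag holds 2 vertices, so the decomposition has width 1, which upper-bounds the treewidth. Since G has at least one edge (e.g. 6–0), it is not an edgeless graph, so tw(G) ≥ 1. Combining the bounds, tw(G) = 1.

Treewidth 1.
One such decomposition:
Bags: B1 = {0, 6}  B2 = {2, 6}  B3 = {1, 6}  B4 = {1, 3}  B5 = {0, 7}  B6 = {7, 8}  B7 = {0, 5}  B8 = {0, 4}
Tree: B1–B2, B2–B3, B3–B4, B1–B5, B5–B6, B1–B7, B5–B8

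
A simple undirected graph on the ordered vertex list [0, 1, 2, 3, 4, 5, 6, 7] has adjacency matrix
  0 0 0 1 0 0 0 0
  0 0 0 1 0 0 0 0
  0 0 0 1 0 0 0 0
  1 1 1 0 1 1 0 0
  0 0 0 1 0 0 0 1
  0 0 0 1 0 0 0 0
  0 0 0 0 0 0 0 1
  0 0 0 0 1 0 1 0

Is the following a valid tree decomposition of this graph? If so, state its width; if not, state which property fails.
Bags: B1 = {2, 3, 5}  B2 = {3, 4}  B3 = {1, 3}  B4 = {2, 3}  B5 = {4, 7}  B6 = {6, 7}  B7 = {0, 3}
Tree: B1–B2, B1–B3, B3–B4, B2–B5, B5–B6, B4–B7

No — bags containing vertex 2 are not connected in the tree.

A tree decomposition must satisfy three properties: every vertex lies in some bag; for every edge, both endpoints lie together in some bag; and for every vertex, the bags containing it form a connected subtree. Here bags containing vertex 2 are not connected in the tree, so the decomposition is invalid.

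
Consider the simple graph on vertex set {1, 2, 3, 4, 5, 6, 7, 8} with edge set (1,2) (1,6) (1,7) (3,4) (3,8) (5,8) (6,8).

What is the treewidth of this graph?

1

A width-1 tree decomposition is:
Bags: B1 = {1, 6}  B2 = {1, 2}  B3 = {6, 8}  B4 = {5, 8}  B5 = {1, 7}  B6 = {3, 8}  B7 = {3, 4}
Tree: B1–B2, B1–B3, B3–B4, B1–B5, B3–B6, B6–B7
The largest bag has 2 vertices, giving width 1; this decomposition certifies tw(G) ≤ 1. Any graph with an edge has treewidth ≥ 1, and G has the edge 6–1. Combining the bounds, tw(G) = 1.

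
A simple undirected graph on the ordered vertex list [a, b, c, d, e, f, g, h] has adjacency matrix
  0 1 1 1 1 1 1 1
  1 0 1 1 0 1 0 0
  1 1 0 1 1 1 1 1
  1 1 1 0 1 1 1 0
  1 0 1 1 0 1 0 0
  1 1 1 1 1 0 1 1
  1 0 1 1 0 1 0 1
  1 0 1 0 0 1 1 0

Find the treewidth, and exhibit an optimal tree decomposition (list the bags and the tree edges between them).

The largest bag has 5 vertices, giving width 4; this decomposition certifies tw(G) ≤ 4. Conversely, {a, c, d, f, g} is a clique of size 5, and the vertices of any clique must share a bag in every tree decomposition; so some bag has ≥ 5 vertices and tw(G) ≥ 4. Hence tw(G) = 4 exactly.

Treewidth 4.
One such decomposition:
Bags: B1 = {a, c, d, f, g}  B2 = {a, b, c, d, f}  B3 = {a, c, f, g, h}  B4 = {a, c, d, e, f}
Tree: B1–B2, B1–B3, B1–B4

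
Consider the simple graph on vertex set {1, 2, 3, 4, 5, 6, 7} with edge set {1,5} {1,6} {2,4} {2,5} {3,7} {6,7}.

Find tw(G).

1

A width-1 tree decomposition is:
Bags: B1 = {2, 4}  B2 = {2, 5}  B3 = {1, 5}  B4 = {1, 6}  B5 = {6, 7}  B6 = {3, 7}
Tree: B1–B2, B2–B3, B3–B4, B4–B5, B5–B6
Every bag has size at most 2, so the width is 2 − 1 = 1 and tw(G) ≤ 1. Since G has at least one edge (e.g. 4–2), it is not an edgeless graph, so tw(G) ≥ 1. Combining the bounds, tw(G) = 1.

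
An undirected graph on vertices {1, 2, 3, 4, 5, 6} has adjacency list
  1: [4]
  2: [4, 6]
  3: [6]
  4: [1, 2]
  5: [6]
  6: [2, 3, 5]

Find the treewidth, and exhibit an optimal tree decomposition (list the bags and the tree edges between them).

Treewidth 1.
One such decomposition:
Bags: B1 = {2, 6}  B2 = {3, 6}  B3 = {2, 4}  B4 = {1, 4}  B5 = {5, 6}
Tree: B1–B2, B1–B3, B3–B4, B2–B5

Each bag holds 2 vertices, so the decomposition has width 1, which upper-bounds the treewidth. Any graph with an edge has treewidth ≥ 1, and G has the edge 6–2. The upper and lower bounds meet at 1, so that is the treewidth.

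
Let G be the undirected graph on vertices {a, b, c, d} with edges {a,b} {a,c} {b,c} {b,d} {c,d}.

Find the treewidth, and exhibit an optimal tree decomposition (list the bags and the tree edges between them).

Treewidth 2.
One such decomposition:
Bags: B1 = {b, c, d}  B2 = {a, b, c}
Tree: B1–B2

Each bag holds 3 vertices, so the decomposition has width 2, which upper-bounds the treewidth. Conversely, {b, c, d} is a clique of size 3, and the vertices of any clique must share a bag in every tree decomposition; so some bag has ≥ 3 vertices and tw(G) ≥ 2. Therefore the treewidth is 2.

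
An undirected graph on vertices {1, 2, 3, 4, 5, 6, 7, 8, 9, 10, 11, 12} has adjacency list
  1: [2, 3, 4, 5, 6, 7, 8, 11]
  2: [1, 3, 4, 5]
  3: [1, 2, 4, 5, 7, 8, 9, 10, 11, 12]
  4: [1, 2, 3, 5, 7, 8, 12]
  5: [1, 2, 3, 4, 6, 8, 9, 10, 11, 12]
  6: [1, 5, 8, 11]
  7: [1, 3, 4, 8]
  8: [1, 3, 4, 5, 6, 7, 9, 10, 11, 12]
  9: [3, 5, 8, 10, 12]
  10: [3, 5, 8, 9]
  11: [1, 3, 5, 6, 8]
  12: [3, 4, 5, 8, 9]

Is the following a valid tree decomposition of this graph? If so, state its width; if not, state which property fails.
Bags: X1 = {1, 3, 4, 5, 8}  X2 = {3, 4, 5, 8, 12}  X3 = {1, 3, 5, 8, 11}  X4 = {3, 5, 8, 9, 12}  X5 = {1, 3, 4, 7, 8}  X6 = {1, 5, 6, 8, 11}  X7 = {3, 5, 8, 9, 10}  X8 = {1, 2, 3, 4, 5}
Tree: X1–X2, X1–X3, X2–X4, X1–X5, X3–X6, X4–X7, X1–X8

Yes; width 4.

Checking the three conditions: (i) the bags cover all of {1, 2, 3, 4, 5, 6, 7, 8, 9, 10, 11, 12}; (ii) for each edge, some bag contains both endpoints; (iii) the bags containing any fixed vertex form a subtree. All hold, so the decomposition is valid with width 5 − 1 = 4.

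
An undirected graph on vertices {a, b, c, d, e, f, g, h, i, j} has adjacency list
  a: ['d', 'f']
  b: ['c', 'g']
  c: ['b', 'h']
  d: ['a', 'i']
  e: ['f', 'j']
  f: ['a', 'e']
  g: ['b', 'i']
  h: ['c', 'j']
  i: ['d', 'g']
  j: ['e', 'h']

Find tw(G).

A width-2 tree decomposition is:
Bags: B1 = {e, f, j}  B2 = {a, f, j}  B3 = {a, d, j}  B4 = {d, i, j}  B5 = {g, i, j}  B6 = {b, g, j}  B7 = {b, c, j}  B8 = {c, h, j}
Tree: B1–B2, B2–B3, B3–B4, B4–B5, B5–B6, B6–B7, B7–B8
Every bag has size at most 3, so the width is 3 − 1 = 2 and tw(G) ≤ 2. Since j–e–f–a–d–i–g–b–c–h–j is a cycle in G, G is not acyclic. Forests are exactly the graphs of treewidth ≤ 1, so tw(G) ≥ 2. Hence tw(G) = 2 exactly.

2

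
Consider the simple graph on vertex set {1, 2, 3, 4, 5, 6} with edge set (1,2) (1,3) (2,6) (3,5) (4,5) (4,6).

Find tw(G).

2

A width-2 tree decomposition is:
Bags: B1 = {1, 3, 5}  B2 = {1, 2, 5}  B3 = {2, 5, 6}  B4 = {4, 5, 6}
Tree: B1–B2, B2–B3, B3–B4
Every bag has size at most 3, so the width is 3 − 1 = 2 and tw(G) ≤ 2. Since 5–3–1–2–6–4–5 is a cycle in G, G is not acyclic. Forests are exactly the graphs of treewidth ≤ 1, so tw(G) ≥ 2. Combining the bounds, tw(G) = 2.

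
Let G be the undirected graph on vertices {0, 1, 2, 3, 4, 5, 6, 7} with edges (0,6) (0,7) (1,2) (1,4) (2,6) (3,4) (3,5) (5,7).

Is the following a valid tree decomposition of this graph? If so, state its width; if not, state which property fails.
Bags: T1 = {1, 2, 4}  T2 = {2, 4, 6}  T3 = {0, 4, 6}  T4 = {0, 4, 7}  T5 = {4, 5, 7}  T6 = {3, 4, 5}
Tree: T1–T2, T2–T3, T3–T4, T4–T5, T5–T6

Yes; width 2.

Checking the three conditions: (i) the bags cover all of {0, 1, 2, 3, 4, 5, 6, 7}; (ii) for each edge, some bag contains both endpoints; (iii) the bags containing any fixed vertex form a subtree. All hold, so the decomposition is valid with width 3 − 1 = 2.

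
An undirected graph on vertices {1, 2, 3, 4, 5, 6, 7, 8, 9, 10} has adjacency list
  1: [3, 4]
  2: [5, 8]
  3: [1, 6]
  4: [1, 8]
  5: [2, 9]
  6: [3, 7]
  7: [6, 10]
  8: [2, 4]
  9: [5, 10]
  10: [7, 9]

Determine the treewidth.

A width-2 tree decomposition is:
Bags: B1 = {3, 6, 7}  B2 = {3, 7, 10}  B3 = {3, 9, 10}  B4 = {3, 5, 9}  B5 = {2, 3, 5}  B6 = {2, 3, 8}  B7 = {3, 4, 8}  B8 = {1, 3, 4}
Tree: B1–B2, B2–B3, B3–B4, B4–B5, B5–B6, B6–B7, B7–B8
Every bag has size at most 3, so the width is 3 − 1 = 2 and tw(G) ≤ 2. The edges 3–6–7–10–9–5–2–8–4–1–3 form a cycle, so G is not a tree and its treewidth is at least 2. Hence tw(G) = 2 exactly.

2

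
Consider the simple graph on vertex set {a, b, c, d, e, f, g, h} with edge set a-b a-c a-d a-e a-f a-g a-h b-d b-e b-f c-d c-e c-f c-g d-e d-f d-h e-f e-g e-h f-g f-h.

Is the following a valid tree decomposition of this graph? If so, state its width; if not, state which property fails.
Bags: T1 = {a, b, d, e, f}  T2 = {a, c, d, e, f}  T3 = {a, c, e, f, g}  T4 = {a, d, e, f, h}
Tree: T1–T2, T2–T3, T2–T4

Every vertex of G appears in some bag (union = {a, b, c, d, e, f, g, h}); every edge is covered by a bag; and for each vertex v the set of bags containing v is connected in the bag tree. The decomposition is therefore valid. The largest bag has 5 vertices, so the width is 4.

Yes; width 4.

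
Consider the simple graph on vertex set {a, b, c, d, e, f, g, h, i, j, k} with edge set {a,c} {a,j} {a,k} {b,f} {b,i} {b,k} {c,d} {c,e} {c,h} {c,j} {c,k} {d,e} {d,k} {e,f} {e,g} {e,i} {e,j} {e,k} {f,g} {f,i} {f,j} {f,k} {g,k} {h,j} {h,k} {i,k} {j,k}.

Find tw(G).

3

A width-3 tree decomposition is:
Bags: B1 = {e, f, j, k}  B2 = {e, f, i, k}  B3 = {c, e, j, k}  B4 = {c, h, j, k}  B5 = {a, c, j, k}  B6 = {e, f, g, k}  B7 = {b, f, i, k}  B8 = {c, d, e, k}
Tree: B1–B2, B1–B3, B3–B4, B3–B5, B2–B6, B2–B7, B3–B8
Every bag has size at most 4, so the width is 4 − 1 = 3 and tw(G) ≤ 3. On the other hand G contains the 4-clique {c, d, e, k}. A clique must lie in a single bag of any decomposition, so no decomposition can have width below 3. Combining the bounds, tw(G) = 3.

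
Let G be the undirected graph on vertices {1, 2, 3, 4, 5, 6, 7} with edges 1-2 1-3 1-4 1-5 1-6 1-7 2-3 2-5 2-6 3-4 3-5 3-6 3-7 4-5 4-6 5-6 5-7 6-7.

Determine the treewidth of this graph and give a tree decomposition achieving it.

Treewidth 4.
Bags: B1 = {1, 3, 4, 5, 6}  B2 = {1, 2, 3, 5, 6}  B3 = {1, 3, 5, 6, 7}
Tree: B1–B2, B1–B3

The largest bag has 5 vertices, giving width 4; this decomposition certifies tw(G) ≤ 4. Conversely, {1, 2, 3, 5, 6} is a clique of size 5, and the vertices of any clique must share a bag in every tree decomposition; so some bag has ≥ 5 vertices and tw(G) ≥ 4. Hence tw(G) = 4 exactly.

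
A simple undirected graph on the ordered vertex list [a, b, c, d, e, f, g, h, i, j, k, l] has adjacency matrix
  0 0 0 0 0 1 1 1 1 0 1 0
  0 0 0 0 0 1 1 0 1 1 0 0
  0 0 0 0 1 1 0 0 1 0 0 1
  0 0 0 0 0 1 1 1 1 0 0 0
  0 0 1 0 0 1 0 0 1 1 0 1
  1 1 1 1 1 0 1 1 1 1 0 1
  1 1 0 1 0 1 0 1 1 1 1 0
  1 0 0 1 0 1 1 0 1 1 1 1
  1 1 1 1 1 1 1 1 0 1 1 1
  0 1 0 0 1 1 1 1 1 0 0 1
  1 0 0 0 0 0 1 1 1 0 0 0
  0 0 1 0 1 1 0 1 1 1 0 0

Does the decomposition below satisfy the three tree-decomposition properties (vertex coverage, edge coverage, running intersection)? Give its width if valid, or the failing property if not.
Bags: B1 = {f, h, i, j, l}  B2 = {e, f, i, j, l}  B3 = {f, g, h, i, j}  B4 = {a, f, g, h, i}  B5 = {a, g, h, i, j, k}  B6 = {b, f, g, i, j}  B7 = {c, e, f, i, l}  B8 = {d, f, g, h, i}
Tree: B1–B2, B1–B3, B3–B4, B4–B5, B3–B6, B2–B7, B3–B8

No — bags containing vertex j are not connected in the tree.

A tree decomposition must satisfy three properties: every vertex lies in some bag; for every edge, both endpoints lie together in some bag; and for every vertex, the bags containing it form a connected subtree. Here bags containing vertex j are not connected in the tree, so the decomposition is invalid.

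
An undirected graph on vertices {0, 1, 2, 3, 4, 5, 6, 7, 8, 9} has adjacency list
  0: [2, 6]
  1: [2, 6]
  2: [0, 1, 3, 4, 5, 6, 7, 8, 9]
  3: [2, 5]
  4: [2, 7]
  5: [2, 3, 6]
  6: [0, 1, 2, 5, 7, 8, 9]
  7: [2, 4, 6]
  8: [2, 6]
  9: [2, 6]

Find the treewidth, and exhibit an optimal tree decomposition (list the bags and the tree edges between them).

The largest bag has 3 vertices, giving width 2; this decomposition certifies tw(G) ≤ 2. For the lower bound, the 3 vertices {2, 3, 5} are pairwise adjacent, and any tree decomposition puts a clique entirely inside one bag — forcing width ≥ 2. Hence tw(G) = 2 exactly.

Treewidth 2.
One such decomposition:
Bags: B1 = {2, 6, 8}  B2 = {2, 6, 7}  B3 = {1, 2, 6}  B4 = {2, 4, 7}  B5 = {2, 6, 9}  B6 = {2, 5, 6}  B7 = {2, 3, 5}  B8 = {0, 2, 6}
Tree: B1–B2, B2–B3, B2–B4, B3–B5, B1–B6, B6–B7, B2–B8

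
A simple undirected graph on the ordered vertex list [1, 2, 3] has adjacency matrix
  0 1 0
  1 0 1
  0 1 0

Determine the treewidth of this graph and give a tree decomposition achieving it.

Treewidth 1.
One optimal decomposition is:
Bags: B1 = {1, 2}  B2 = {2, 3}
Tree: B1–B2

Each bag holds 2 vertices, so the decomposition has width 1, which upper-bounds the treewidth. Any graph with an edge has treewidth ≥ 1, and G has the edge 2–1. The upper and lower bounds meet at 1, so that is the treewidth.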